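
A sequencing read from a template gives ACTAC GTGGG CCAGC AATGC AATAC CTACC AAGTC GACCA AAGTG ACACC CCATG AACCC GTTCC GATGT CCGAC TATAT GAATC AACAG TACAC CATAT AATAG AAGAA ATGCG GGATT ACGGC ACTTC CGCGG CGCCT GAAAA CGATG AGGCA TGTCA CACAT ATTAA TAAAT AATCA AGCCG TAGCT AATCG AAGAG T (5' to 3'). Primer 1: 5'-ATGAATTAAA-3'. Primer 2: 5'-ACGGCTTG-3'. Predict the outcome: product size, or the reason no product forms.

No product — primer 1 has no binding site in the template.

Primer 1 (ATGAATTAAA) does not match the top strand, and its reverse complement TTTAATTCAT does not match either.
With no annealing site for primer 1, no amplification occurs.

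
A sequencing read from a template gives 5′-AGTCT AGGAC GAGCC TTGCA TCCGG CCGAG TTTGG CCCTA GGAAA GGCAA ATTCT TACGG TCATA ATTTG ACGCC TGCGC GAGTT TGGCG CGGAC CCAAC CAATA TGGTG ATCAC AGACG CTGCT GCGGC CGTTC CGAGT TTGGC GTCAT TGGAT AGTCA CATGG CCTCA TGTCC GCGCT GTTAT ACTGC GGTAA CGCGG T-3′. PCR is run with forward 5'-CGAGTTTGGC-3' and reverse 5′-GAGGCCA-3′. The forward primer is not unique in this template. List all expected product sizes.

The forward primer CGAGTTTGGC matches the top strand at positions 27–36, 80–89, 136–145.
The reverse primer's reverse complement is TGGCCTC, matching at positions 163–169.
Each forward site pairs with the reverse site to give a product ending at position 169: sizes 143, 90, 34 bp.

143 bp, 90 bp, 34 bp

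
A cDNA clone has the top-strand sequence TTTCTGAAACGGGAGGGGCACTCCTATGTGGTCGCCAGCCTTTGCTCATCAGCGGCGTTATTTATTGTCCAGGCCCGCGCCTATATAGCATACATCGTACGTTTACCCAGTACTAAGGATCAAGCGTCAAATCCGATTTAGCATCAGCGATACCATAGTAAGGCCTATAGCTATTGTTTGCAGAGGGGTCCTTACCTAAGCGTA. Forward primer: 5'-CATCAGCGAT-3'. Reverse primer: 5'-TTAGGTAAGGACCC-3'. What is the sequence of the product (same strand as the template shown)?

The forward primer matches the template at positions 142–151.
Taking the reverse complement of TTAGGTAAGGACCC gives GGGTCCTTACCTAA, found at positions 186–199 on the template; the primer anneals here to the top strand with its 3' end pointing upstream.
The product is the template from position 142 through 199 (58 bp).

5'-CATCAGCGATACCATAGTAAGGCCTATAGCTATTGTTTGCAGAGGGGTCCTTACCTAA-3'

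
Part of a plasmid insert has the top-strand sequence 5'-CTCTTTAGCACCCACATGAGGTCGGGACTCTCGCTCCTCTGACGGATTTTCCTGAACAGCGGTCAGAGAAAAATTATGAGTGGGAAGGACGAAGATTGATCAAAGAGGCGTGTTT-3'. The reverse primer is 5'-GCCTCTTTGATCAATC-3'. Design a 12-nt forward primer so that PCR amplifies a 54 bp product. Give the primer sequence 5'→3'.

The reverse primer's reverse complement GATTGATCAAAGAGGC matches the template at positions 94–109, so the product ends at position 109.
A 54 bp product then starts at position 109 − 54 + 1 = 56.
The forward primer is identical to the top strand there: ACAGCGGTCAGA.

5'-ACAGCGGTCAGA-3'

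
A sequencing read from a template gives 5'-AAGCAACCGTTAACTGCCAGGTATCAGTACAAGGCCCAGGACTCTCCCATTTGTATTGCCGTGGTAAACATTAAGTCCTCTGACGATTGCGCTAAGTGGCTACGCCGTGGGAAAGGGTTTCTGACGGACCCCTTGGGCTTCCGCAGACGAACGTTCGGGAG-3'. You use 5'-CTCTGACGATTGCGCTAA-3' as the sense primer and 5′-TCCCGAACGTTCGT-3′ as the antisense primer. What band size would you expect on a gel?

The forward primer matches the template at positions 78–95.
The reverse primer's reverse complement is ACGAACGTTCGGGA, which matches the template at positions 147–160.
Product length = (reverse-primer end) − (forward-primer start) + 1 = 160 − 78 + 1 = 83 bp.

83 bp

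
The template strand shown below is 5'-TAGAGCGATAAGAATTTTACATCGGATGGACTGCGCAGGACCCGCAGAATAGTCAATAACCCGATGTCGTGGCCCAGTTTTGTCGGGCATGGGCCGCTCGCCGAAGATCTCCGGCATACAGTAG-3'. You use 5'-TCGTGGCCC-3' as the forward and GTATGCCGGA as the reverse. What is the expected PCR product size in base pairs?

The forward primer matches the template at positions 67–75.
Reverse complement of the reverse primer: TCCGGCATAC. This occurs on the top strand at positions 110–119.
Amplicon spans positions 67–119: 53 bp.

53 bp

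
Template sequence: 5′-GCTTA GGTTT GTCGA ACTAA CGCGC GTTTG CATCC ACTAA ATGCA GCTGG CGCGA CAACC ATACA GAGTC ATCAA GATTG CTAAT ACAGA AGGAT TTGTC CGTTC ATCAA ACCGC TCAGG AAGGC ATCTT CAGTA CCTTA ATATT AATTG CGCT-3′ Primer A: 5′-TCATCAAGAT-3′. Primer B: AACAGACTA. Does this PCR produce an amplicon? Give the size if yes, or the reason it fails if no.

Primer B (AACAGACTA) does not match the top strand, and its reverse complement TAGTCTGTT does not match either.
With no annealing site for primer B, no amplification occurs.

No product — primer B has no binding site in the template.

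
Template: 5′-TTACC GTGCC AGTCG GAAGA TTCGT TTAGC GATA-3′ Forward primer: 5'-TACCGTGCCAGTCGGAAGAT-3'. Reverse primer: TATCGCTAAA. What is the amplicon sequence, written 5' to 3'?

Forward primer TACCGTGCCAGTCGGAAGAT is found on the top strand at positions 2–21.
Taking the reverse complement of TATCGCTAAA gives TTTAGCGATA, found at positions 25–34 on the template; the primer anneals here to the top strand with its 3' end pointing upstream.
The product is the template from position 2 through 34 (33 bp).

5'-TACCGTGCCAGTCGGAAGATTCGTTTAGCGATA-3'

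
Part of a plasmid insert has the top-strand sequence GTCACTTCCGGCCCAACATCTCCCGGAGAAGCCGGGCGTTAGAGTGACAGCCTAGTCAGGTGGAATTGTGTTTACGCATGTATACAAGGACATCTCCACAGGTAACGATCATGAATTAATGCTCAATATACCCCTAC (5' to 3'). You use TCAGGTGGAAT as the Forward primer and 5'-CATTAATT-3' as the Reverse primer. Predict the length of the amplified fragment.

66 bp

Forward primer TCAGGTGGAAT is found on the top strand at positions 56–66.
Taking the reverse complement of CATTAATT gives AATTAATG, found at positions 114–121 on the template; the primer anneals here to the top strand with its 3' end pointing upstream.
The product runs from position 56 to position 121, so its length is 121 − 56 + 1 = 66 bp.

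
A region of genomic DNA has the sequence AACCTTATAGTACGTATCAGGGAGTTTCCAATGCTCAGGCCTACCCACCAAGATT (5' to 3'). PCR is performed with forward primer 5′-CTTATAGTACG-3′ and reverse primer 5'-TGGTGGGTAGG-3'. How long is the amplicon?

47 bp

Forward primer CTTATAGTACG is found on the top strand at positions 4–14.
Taking the reverse complement of TGGTGGGTAGG gives CCTACCCACCA, found at positions 40–50 on the template; the primer anneals here to the top strand with its 3' end pointing upstream.
Amplicon spans positions 4–50: 47 bp.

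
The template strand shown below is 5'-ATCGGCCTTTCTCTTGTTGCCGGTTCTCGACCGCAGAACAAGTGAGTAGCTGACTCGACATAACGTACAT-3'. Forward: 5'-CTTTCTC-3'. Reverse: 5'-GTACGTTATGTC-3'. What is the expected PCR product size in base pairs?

Forward primer CTTTCTC is found on the top strand at positions 7–13.
Reverse complement of the reverse primer: GACATAACGTAC. This occurs on the top strand at positions 57–68.
Amplicon spans positions 7–68: 62 bp.

62 bp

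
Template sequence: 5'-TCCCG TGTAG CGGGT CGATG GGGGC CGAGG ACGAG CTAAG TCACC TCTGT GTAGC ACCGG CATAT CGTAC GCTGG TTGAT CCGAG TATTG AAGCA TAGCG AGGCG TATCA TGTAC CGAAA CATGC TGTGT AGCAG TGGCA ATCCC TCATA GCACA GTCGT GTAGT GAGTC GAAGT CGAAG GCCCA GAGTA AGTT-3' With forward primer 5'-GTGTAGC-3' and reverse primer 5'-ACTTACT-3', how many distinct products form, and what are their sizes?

The forward primer GTGTAGC matches the top strand at positions 5–11, 49–55, 127–133.
The reverse primer's reverse complement is AGTAAGT, matching at positions 187–193.
Each forward site pairs with the reverse site to give a product ending at position 193: sizes 189, 145, 67 bp.

Three products: 189 bp, 145 bp, 67 bp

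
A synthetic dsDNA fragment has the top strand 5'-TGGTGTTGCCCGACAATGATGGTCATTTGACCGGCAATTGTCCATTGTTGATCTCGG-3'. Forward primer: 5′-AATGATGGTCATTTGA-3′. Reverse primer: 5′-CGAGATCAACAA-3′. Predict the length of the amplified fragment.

Scanning the template, AATGATGGTCATTTGA occurs at positions 15–30; this primer anneals to the bottom strand there with its 3' end pointing downstream.
The reverse primer's reverse complement is TTGTTGATCTCG, which matches the template at positions 45–56.
The product runs from position 15 to position 56, so its length is 56 − 15 + 1 = 42 bp.

42 bp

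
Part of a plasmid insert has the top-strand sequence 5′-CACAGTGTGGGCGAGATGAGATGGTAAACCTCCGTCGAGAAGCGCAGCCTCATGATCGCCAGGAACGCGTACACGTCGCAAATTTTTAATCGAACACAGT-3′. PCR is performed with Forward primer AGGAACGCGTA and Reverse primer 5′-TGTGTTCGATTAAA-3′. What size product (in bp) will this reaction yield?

38 bp

The forward primer matches the template at positions 61–71.
Reverse complement of the reverse primer: TTTAATCGAACACA. This occurs on the top strand at positions 85–98.
Amplicon spans positions 61–98: 38 bp.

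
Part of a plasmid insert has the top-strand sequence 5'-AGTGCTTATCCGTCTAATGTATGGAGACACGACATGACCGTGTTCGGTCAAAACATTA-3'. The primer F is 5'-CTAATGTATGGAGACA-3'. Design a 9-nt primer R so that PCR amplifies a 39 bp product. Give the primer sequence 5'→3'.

The forward primer binds at positions 14–29, so a 39 bp product ends at position 14 + 39 − 1 = 52.
The reverse primer anneals to the top strand over positions 44–52, i.e. to TCGGTCAAA.
Its sequence written 5'→3' is the reverse complement: TTTGACCGA.

5'-TTTGACCGA-3'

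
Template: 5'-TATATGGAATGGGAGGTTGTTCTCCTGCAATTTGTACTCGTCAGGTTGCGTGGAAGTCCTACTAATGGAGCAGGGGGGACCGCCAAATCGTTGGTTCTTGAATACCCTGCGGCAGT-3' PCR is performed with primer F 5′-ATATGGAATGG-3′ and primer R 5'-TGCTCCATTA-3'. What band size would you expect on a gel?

71 bp

Forward primer ATATGGAATGG is found on the top strand at positions 2–12.
The reverse primer's reverse complement is TAATGGAGCA, which matches the template at positions 63–72.
The product runs from position 2 to position 72, so its length is 72 − 2 + 1 = 71 bp.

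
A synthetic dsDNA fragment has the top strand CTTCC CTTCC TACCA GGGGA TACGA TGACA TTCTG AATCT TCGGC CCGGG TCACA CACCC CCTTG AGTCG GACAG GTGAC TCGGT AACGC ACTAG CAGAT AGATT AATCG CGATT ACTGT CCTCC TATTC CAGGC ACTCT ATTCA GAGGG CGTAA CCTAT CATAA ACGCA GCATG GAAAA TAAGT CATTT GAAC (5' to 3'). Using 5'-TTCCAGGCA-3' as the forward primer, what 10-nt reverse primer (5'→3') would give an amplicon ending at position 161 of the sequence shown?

The forward primer binds at positions 128–136; the product's 3' end on the top strand is position 161.
The reverse primer anneals to the top strand over positions 152–161, i.e. to GTAACCTATC.
Its sequence written 5'→3' is the reverse complement: GATAGGTTAC.

5'-GATAGGTTAC-3'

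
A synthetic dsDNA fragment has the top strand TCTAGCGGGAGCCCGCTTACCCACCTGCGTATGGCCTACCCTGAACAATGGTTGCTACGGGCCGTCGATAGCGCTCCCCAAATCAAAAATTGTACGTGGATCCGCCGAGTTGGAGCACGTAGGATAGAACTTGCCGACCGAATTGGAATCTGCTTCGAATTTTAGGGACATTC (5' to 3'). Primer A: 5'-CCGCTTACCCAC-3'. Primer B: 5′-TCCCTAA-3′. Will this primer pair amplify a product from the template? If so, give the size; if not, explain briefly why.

Primer A (CCGCTTACCCAC) matches the top strand at positions 13–24; it acts as a forward primer.
Primer B's reverse complement is TTAGGGA, matching the top strand at positions 162–168; it acts as a reverse primer.
The 3' ends face each other across positions 13–168, giving a 156 bp product.

Yes — a 156 bp product.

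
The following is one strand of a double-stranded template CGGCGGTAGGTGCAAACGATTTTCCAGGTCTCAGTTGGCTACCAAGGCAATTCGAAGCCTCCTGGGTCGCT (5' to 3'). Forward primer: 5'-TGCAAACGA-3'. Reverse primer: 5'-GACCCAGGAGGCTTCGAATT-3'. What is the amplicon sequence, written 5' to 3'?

The forward primer matches the template at positions 11–19.
The reverse primer's reverse complement is AATTCGAAGCCTCCTGGGTC, which matches the template at positions 49–68.
The product is the template from position 11 through 68 (58 bp).

5'-TGCAAACGATTTTCCAGGTCTCAGTTGGCTACCAAGGCAATTCGAAGCCTCCTGGGTC-3'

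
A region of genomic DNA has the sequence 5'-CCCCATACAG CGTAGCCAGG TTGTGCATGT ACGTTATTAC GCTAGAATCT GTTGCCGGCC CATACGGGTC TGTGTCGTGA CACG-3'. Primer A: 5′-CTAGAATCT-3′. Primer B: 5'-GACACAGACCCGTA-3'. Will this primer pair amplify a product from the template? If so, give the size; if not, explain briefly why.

Yes — a 35 bp product.

Primer A (CTAGAATCT) matches the top strand at positions 42–50; it acts as a forward primer.
Primer B's reverse complement is TACGGGTCTGTGTC, matching the top strand at positions 63–76; it acts as a reverse primer.
The 3' ends face each other across positions 42–76, giving a 35 bp product.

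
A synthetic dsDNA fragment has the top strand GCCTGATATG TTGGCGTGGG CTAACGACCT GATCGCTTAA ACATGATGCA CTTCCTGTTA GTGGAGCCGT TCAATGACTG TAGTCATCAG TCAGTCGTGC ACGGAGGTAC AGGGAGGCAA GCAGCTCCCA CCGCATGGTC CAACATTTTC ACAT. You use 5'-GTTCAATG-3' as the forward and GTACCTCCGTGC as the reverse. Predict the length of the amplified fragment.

Forward primer GTTCAATG is found on the top strand at positions 69–76.
Taking the reverse complement of GTACCTCCGTGC gives GCACGGAGGTAC, found at positions 99–110 on the template; the primer anneals here to the top strand with its 3' end pointing upstream.
Product length = (reverse-primer end) − (forward-primer start) + 1 = 110 − 69 + 1 = 42 bp.

42 bp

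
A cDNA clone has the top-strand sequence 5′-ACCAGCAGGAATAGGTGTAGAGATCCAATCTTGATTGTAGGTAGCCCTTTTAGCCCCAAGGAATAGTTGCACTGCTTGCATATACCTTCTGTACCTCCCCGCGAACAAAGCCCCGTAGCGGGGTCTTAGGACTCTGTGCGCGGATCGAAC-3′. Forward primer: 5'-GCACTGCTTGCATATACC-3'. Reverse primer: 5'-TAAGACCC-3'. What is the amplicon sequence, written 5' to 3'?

5'-GCACTGCTTGCATATACCTTCTGTACCTCCCCGCGAACAAAGCCCCGTAGCGGGGTCTTA-3'

Scanning the template, GCACTGCTTGCATATACC occurs at positions 69–86; this primer anneals to the bottom strand there with its 3' end pointing downstream.
The reverse primer's reverse complement is GGGTCTTA, which matches the template at positions 121–128.
The product is the template from position 69 through 128 (60 bp).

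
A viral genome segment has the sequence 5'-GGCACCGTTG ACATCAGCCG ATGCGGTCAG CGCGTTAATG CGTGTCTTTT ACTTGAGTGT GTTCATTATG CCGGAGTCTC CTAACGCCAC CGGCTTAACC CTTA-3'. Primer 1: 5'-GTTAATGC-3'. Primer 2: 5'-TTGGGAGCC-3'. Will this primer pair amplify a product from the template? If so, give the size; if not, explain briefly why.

Primer 2 (TTGGGAGCC) does not match the top strand, and its reverse complement GGCTCCCAA does not match either.
With no annealing site for primer 2, no amplification occurs.

No product — primer 2 has no binding site in the template.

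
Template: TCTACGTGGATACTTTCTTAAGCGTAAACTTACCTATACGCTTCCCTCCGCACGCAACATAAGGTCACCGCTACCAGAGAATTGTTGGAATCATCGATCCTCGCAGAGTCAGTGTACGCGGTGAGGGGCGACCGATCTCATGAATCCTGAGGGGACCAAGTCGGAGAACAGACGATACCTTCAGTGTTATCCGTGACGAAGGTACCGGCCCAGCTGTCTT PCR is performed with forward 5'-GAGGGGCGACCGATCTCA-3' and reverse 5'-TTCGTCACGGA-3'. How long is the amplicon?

78 bp

Scanning the template, GAGGGGCGACCGATCTCA occurs at positions 123–140; this primer anneals to the bottom strand there with its 3' end pointing downstream.
The reverse primer's reverse complement is TCCGTGACGAA, which matches the template at positions 190–200.
Amplicon spans positions 123–200: 78 bp.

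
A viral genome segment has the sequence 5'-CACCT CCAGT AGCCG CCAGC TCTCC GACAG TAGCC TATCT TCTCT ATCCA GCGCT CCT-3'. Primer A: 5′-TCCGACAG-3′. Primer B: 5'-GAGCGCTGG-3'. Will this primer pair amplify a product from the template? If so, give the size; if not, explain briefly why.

Yes — a 34 bp product.

Primer A (TCCGACAG) matches the top strand at positions 23–30; it acts as a forward primer.
Primer B's reverse complement is CCAGCGCTC, matching the top strand at positions 48–56; it acts as a reverse primer.
The 3' ends face each other across positions 23–56, giving a 34 bp product.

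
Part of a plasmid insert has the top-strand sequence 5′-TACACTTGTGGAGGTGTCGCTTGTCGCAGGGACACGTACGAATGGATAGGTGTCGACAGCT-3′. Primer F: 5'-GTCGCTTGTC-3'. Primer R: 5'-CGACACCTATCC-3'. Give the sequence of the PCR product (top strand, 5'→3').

5'-GTCGCTTGTCGCAGGGACACGTACGAATGGATAGGTGTCG-3'

The forward primer matches the template at positions 16–25.
Reverse complement of the reverse primer: GGATAGGTGTCG. This occurs on the top strand at positions 44–55.
The product is the template from position 16 through 55 (40 bp).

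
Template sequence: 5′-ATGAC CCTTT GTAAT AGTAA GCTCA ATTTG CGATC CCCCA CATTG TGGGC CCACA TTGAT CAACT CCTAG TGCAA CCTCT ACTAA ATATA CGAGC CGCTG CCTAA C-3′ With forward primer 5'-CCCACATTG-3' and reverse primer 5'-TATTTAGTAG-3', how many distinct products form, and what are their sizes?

Two products: 52 bp, 39 bp

The forward primer CCCACATTG matches the top strand at positions 37–45, 50–58.
The reverse primer's reverse complement is CTACTAAATA, matching at positions 79–88.
Each forward site pairs with the reverse site to give a product ending at position 88: sizes 52, 39 bp.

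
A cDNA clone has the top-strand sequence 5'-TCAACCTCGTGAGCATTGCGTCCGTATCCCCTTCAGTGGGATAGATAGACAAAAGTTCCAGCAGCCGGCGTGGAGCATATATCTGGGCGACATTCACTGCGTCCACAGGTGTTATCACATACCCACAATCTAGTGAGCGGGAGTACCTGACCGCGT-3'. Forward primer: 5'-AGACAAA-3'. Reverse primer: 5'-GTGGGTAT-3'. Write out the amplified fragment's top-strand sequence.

5'-AGACAAAAGTTCCAGCAGCCGGCGTGGAGCATATATCTGGGCGACATTCACTGCGTCCACAGGTGTTATCACATACCCAC-3'

Scanning the template, AGACAAA occurs at positions 47–53; this primer anneals to the bottom strand there with its 3' end pointing downstream.
Taking the reverse complement of GTGGGTAT gives ATACCCAC, found at positions 119–126 on the template; the primer anneals here to the top strand with its 3' end pointing upstream.
The product is the template from position 47 through 126 (80 bp).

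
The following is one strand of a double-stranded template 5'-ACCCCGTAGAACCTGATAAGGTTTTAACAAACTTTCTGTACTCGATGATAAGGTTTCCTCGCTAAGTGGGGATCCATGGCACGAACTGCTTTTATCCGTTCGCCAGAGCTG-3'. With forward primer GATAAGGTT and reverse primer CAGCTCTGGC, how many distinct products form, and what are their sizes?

The forward primer GATAAGGTT matches the top strand at positions 15–23, 47–55.
The reverse primer's reverse complement is GCCAGAGCTG, matching at positions 102–111.
Each forward site pairs with the reverse site to give a product ending at position 111: sizes 97, 65 bp.

Two products: 97 bp, 65 bp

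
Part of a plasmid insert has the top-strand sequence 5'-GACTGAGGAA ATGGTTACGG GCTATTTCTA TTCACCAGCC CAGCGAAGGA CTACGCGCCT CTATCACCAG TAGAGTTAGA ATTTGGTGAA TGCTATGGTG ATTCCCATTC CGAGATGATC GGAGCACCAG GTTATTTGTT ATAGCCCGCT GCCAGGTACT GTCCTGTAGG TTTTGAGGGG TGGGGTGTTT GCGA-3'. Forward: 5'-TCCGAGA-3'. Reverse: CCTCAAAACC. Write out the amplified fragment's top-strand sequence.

Scanning the template, TCCGAGA occurs at positions 109–115; this primer anneals to the bottom strand there with its 3' end pointing downstream.
Reverse complement of the reverse primer: GGTTTTGAGG. This occurs on the top strand at positions 169–178.
The product is the template from position 109 through 178 (70 bp).

5'-TCCGAGATGATCGGAGCACCAGGTTATTTGTTATAGCCCGCTGCCAGGTACTGTCCTGTAGGTTTTGAGG-3'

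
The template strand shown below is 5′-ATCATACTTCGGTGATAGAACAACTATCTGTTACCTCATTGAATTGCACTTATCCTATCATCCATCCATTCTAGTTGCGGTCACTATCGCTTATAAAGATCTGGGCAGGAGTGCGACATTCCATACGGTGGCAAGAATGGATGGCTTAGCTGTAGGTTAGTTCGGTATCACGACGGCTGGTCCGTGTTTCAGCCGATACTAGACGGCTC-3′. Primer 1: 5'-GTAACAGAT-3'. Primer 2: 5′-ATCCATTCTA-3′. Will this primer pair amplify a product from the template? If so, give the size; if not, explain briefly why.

No product — the primers' 3' ends point away from each other.

Primer 1 (GTAACAGAT) has reverse complement ATCTGTTAC, which matches the top strand at positions 26–34; primer 1 anneals to the top strand there with its 3' end pointing upstream toward position 26.
Primer 2 (ATCCATTCTA) matches the top strand directly at positions 64–73; it anneals to the bottom strand with its 3' end pointing downstream toward position 73.
The 3' ends diverge (primer 1 extends toward position 1, primer 2 toward position 209), so the primers never converge on a shared product.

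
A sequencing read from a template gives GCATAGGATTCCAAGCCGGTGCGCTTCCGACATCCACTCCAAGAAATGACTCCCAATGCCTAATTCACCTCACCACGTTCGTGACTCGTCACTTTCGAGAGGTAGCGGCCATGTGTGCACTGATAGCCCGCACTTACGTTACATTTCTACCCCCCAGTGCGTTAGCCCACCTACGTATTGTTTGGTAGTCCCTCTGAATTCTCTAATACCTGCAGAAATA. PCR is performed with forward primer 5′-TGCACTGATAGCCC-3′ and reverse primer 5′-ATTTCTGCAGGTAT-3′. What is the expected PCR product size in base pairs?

Scanning the template, TGCACTGATAGCCC occurs at positions 116–129; this primer anneals to the bottom strand there with its 3' end pointing downstream.
Taking the reverse complement of ATTTCTGCAGGTAT gives ATACCTGCAGAAAT, found at positions 206–219 on the template; the primer anneals here to the top strand with its 3' end pointing upstream.
Amplicon spans positions 116–219: 104 bp.

104 bp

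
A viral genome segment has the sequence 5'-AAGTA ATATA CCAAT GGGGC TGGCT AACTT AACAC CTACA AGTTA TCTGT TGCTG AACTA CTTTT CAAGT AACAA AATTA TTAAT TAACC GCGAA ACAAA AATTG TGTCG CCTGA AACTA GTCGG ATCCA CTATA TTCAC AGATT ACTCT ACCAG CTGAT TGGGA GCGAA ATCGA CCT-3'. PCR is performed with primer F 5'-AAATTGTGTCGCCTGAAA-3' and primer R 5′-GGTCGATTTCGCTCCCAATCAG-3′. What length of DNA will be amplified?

78 bp

Scanning the template, AAATTGTGTCGCCTGAAA occurs at positions 100–117; this primer anneals to the bottom strand there with its 3' end pointing downstream.
The reverse primer's reverse complement is CTGATTGGGAGCGAAATCGACC, which matches the template at positions 156–177.
The product runs from position 100 to position 177, so its length is 177 − 100 + 1 = 78 bp.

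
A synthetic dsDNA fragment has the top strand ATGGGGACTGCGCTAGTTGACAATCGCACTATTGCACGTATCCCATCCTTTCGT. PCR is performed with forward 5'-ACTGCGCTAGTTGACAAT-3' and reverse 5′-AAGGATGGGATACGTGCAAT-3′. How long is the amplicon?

44 bp

The forward primer matches the template at positions 7–24.
Taking the reverse complement of AAGGATGGGATACGTGCAAT gives ATTGCACGTATCCCATCCTT, found at positions 31–50 on the template; the primer anneals here to the top strand with its 3' end pointing upstream.
The product runs from position 7 to position 50, so its length is 50 − 7 + 1 = 44 bp.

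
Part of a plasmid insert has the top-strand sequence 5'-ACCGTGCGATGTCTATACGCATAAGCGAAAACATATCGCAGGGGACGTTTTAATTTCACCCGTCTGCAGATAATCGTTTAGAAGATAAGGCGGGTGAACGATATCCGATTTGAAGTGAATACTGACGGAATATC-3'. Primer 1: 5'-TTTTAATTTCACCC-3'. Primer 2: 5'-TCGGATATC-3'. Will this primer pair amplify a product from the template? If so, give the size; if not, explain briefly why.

Yes — a 61 bp product.

Primer 1 (TTTTAATTTCACCC) matches the top strand at positions 48–61; it acts as a forward primer.
Primer 2's reverse complement is GATATCCGA, matching the top strand at positions 100–108; it acts as a reverse primer.
The 3' ends face each other across positions 48–108, giving a 61 bp product.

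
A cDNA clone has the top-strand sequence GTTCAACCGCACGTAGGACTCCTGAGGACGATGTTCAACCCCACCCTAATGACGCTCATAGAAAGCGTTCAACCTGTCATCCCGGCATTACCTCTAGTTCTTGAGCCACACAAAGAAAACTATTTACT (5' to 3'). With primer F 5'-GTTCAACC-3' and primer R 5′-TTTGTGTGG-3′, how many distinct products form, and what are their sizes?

The forward primer GTTCAACC matches the top strand at positions 1–8, 33–40, 67–74.
The reverse primer's reverse complement is CCACACAAA, matching at positions 106–114.
Each forward site pairs with the reverse site to give a product ending at position 114: sizes 114, 82, 48 bp.

Three products: 114 bp, 82 bp, 48 bp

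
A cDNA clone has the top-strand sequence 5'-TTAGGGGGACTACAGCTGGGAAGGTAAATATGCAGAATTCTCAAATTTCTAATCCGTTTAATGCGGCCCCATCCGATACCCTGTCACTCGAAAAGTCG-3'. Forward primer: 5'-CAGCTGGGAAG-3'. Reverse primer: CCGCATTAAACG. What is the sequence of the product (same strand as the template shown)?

Forward primer CAGCTGGGAAG is found on the top strand at positions 13–23.
Taking the reverse complement of CCGCATTAAACG gives CGTTTAATGCGG, found at positions 55–66 on the template; the primer anneals here to the top strand with its 3' end pointing upstream.
The product is the template from position 13 through 66 (54 bp).

5'-CAGCTGGGAAGGTAAATATGCAGAATTCTCAAATTTCTAATCCGTTTAATGCGG-3'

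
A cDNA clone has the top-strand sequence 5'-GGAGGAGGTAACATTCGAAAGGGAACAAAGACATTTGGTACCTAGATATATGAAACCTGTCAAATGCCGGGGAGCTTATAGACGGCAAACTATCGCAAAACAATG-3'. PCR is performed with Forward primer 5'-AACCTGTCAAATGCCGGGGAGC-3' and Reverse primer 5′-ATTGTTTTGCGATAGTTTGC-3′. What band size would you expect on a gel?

51 bp

The forward primer matches the template at positions 54–75.
Reverse complement of the reverse primer: GCAAACTATCGCAAAACAAT. This occurs on the top strand at positions 85–104.
The product runs from position 54 to position 104, so its length is 104 − 54 + 1 = 51 bp.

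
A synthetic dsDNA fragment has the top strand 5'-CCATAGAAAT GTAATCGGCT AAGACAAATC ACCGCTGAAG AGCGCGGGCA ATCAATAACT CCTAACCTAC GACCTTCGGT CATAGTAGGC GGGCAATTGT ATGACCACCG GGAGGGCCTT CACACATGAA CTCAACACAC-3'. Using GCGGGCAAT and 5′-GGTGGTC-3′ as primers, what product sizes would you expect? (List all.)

66 bp, 21 bp

The forward primer GCGGGCAAT matches the top strand at positions 44–52, 89–97.
The reverse primer's reverse complement is GACCACC, matching at positions 103–109.
Each forward site pairs with the reverse site to give a product ending at position 109: sizes 66, 21 bp.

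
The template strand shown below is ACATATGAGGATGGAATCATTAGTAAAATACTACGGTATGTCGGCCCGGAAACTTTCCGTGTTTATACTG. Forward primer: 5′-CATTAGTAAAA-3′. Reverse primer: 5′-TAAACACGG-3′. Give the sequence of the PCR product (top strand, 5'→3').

5'-CATTAGTAAAATACTACGGTATGTCGGCCCGGAAACTTTCCGTGTTTA-3'

The forward primer matches the template at positions 18–28.
Taking the reverse complement of TAAACACGG gives CCGTGTTTA, found at positions 57–65 on the template; the primer anneals here to the top strand with its 3' end pointing upstream.
The product is the template from position 18 through 65 (48 bp).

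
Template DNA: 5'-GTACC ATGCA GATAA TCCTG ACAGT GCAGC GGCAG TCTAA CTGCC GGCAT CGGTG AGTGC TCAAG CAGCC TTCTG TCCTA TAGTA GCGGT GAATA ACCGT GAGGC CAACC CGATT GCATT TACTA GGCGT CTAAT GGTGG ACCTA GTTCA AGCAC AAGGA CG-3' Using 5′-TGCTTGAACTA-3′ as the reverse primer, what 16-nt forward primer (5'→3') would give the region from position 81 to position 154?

The reverse primer's reverse complement TAGTTCAAGCA matches the template at positions 144–154; the product starts at position 81.
The forward primer is identical to the top strand over positions 81–96: TAGTAGCGGTGAATAA.

5'-TAGTAGCGGTGAATAA-3'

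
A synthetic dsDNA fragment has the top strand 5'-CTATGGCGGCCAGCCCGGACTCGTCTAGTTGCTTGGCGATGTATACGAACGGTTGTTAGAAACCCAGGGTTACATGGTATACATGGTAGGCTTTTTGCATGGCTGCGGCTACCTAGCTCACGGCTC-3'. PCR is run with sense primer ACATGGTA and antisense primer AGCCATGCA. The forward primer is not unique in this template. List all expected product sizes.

33 bp, 24 bp

The forward primer ACATGGTA matches the top strand at positions 72–79, 81–88.
The reverse primer's reverse complement is TGCATGGCT, matching at positions 96–104.
Each forward site pairs with the reverse site to give a product ending at position 104: sizes 33, 24 bp.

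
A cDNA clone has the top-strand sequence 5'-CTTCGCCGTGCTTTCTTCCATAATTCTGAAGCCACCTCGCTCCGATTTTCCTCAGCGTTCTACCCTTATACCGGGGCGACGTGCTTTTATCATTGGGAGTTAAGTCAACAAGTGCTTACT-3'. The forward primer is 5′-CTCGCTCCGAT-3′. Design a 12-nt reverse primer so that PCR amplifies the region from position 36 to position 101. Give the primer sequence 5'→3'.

5'-AACTCCCAATGA-3'

The product's 3' end on the top strand is position 101.
The reverse primer anneals to the top strand over positions 90–101, i.e. to TCATTGGGAGTT.
Its sequence written 5'→3' is the reverse complement: AACTCCCAATGA.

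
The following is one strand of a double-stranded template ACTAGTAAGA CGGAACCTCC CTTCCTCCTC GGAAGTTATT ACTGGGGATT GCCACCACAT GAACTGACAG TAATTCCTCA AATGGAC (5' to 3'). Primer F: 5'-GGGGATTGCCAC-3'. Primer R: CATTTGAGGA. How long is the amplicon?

41 bp

Forward primer GGGGATTGCCAC is found on the top strand at positions 44–55.
The reverse primer's reverse complement is TCCTCAAATG, which matches the template at positions 75–84.
Amplicon spans positions 44–84: 41 bp.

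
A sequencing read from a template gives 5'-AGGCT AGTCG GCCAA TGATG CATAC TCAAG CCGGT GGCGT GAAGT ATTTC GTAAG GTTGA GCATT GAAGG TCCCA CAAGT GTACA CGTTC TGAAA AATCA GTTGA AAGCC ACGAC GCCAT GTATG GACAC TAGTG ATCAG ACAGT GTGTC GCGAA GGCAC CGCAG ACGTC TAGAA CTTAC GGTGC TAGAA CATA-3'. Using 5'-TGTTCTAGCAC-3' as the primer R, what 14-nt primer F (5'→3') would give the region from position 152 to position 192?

5'-CGAAGGCACCGCAG-3'

The reverse primer's reverse complement GTGCTAGAACA matches the template at positions 182–192; the product starts at position 152.
The forward primer is identical to the top strand over positions 152–165: CGAAGGCACCGCAG.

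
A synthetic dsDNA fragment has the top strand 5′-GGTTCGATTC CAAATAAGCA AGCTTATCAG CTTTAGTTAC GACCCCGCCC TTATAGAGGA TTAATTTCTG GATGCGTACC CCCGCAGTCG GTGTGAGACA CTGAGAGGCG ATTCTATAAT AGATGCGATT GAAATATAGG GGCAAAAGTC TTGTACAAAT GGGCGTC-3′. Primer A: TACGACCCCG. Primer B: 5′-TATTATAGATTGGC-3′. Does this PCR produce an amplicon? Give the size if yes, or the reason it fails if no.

No product — primer B has no binding site in the template.

Primer B (TATTATAGATTGGC) does not match the top strand, and its reverse complement GCCAATCTATAATA does not match either.
With no annealing site for primer B, no amplification occurs.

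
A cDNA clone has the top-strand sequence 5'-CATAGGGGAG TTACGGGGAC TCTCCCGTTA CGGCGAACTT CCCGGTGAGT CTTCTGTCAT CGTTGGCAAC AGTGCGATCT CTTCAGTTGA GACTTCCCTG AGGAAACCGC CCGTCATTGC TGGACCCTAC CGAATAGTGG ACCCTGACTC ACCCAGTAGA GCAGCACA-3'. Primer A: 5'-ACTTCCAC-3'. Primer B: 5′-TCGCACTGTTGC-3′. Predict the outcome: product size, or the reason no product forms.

Primer A (ACTTCCAC) does not match the top strand, and its reverse complement GTGGAAGT does not match either.
With no annealing site for primer A, no amplification occurs.

No product — primer A has no binding site in the template.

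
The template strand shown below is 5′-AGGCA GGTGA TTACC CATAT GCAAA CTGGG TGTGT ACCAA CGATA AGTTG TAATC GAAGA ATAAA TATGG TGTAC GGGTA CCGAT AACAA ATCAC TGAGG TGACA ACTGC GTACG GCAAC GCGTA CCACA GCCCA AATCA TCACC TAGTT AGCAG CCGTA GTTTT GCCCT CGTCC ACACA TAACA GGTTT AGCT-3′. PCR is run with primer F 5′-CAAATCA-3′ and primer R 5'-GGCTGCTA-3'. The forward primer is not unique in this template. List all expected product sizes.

70 bp, 24 bp

The forward primer CAAATCA matches the top strand at positions 88–94, 134–140.
The reverse primer's reverse complement is TAGCAGCC, matching at positions 150–157.
Each forward site pairs with the reverse site to give a product ending at position 157: sizes 70, 24 bp.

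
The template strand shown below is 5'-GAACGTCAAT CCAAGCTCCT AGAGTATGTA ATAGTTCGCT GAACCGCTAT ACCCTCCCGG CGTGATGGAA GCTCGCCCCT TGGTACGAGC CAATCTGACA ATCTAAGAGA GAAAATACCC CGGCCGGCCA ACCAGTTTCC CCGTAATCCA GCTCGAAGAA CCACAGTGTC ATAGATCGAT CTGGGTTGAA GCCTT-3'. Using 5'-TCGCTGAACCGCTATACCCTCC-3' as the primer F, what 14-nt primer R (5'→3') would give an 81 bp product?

5'-ATTTTCTCTCTTAG-3'

The forward primer binds at positions 36–57, so an 81 bp product ends at position 36 + 81 − 1 = 116.
The reverse primer anneals to the top strand over positions 103–116, i.e. to CTAAGAGAGAAAAT.
Its sequence written 5'→3' is the reverse complement: ATTTTCTCTCTTAG.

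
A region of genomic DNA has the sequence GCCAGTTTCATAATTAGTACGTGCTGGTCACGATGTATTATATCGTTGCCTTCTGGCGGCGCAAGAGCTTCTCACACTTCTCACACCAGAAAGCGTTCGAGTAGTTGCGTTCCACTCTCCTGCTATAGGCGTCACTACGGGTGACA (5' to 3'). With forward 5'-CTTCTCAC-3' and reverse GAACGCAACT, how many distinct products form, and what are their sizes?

The forward primer CTTCTCAC matches the top strand at positions 68–75, 77–84.
The reverse primer's reverse complement is AGTTGCGTTC, matching at positions 103–112.
Each forward site pairs with the reverse site to give a product ending at position 112: sizes 45, 36 bp.

Two products: 45 bp, 36 bp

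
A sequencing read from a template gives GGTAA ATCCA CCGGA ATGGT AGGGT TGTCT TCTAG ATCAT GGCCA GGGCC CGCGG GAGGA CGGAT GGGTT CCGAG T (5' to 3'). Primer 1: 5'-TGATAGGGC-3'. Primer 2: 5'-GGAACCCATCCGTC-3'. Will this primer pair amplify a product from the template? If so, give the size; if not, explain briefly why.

Primer 1 (TGATAGGGC) does not match the top strand, and its reverse complement GCCCTATCA does not match either.
With no annealing site for primer 1, no amplification occurs.

No product — primer 1 has no binding site in the template.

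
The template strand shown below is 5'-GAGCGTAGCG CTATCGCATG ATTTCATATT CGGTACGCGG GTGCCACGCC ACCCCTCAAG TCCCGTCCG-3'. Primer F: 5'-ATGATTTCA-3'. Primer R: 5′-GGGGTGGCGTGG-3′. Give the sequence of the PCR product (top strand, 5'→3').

Forward primer ATGATTTCA is found on the top strand at positions 18–26.
Taking the reverse complement of GGGGTGGCGTGG gives CCACGCCACCCC, found at positions 44–55 on the template; the primer anneals here to the top strand with its 3' end pointing upstream.
The product is the template from position 18 through 55 (38 bp).

5'-ATGATTTCATATTCGGTACGCGGGTGCCACGCCACCCC-3'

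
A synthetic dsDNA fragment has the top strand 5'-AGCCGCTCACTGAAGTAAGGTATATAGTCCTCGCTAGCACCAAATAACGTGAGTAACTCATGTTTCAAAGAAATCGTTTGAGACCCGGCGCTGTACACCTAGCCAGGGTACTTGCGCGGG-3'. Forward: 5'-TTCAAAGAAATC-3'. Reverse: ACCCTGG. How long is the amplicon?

Forward primer TTCAAAGAAATC is found on the top strand at positions 64–75.
The reverse primer's reverse complement is CCAGGGT, which matches the template at positions 103–109.
The product runs from position 64 to position 109, so its length is 109 − 64 + 1 = 46 bp.

46 bp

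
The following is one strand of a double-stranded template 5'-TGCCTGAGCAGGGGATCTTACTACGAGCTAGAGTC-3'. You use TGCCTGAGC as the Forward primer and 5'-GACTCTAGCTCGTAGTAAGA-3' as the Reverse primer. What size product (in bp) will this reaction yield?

35 bp

Scanning the template, TGCCTGAGC occurs at positions 1–9; this primer anneals to the bottom strand there with its 3' end pointing downstream.
Taking the reverse complement of GACTCTAGCTCGTAGTAAGA gives TCTTACTACGAGCTAGAGTC, found at positions 16–35 on the template; the primer anneals here to the top strand with its 3' end pointing upstream.
Product length = (reverse-primer end) − (forward-primer start) + 1 = 35 − 1 + 1 = 35 bp.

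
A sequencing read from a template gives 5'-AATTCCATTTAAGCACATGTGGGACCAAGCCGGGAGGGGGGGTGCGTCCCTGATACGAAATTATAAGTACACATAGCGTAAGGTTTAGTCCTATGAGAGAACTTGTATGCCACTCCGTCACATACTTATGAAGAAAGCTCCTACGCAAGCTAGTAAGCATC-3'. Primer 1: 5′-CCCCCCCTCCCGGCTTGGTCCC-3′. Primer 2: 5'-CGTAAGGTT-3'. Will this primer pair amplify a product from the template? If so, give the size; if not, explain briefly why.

No product — the primers' 3' ends point away from each other.

Primer 1 (CCCCCCCTCCCGGCTTGGTCCC) has reverse complement GGGACCAAGCCGGGAGGGGGGG, which matches the top strand at positions 21–42; primer 1 anneals to the top strand there with its 3' end pointing upstream toward position 21.
Primer 2 (CGTAAGGTT) matches the top strand directly at positions 77–85; it anneals to the bottom strand with its 3' end pointing downstream toward position 85.
The 3' ends diverge (primer 1 extends toward position 1, primer 2 toward position 161), so the primers never converge on a shared product.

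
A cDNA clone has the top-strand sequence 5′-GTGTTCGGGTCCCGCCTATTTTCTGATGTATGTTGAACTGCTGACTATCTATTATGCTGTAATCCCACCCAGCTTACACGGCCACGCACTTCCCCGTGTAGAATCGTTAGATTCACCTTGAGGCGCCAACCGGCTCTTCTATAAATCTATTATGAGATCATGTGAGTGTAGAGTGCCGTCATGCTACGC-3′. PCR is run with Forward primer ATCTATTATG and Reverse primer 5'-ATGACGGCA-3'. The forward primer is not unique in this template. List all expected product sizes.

136 bp, 38 bp

The forward primer ATCTATTATG matches the top strand at positions 47–56, 145–154.
The reverse primer's reverse complement is TGCCGTCAT, matching at positions 174–182.
Each forward site pairs with the reverse site to give a product ending at position 182: sizes 136, 38 bp.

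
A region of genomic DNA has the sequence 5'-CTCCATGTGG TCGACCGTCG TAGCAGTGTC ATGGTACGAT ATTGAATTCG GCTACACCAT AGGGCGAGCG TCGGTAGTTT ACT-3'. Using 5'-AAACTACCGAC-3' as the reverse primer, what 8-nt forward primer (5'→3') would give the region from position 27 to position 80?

The reverse primer's reverse complement GTCGGTAGTTT matches the template at positions 70–80; the product starts at position 27.
The forward primer is identical to the top strand over positions 27–34: TGTCATGG.

5'-TGTCATGG-3'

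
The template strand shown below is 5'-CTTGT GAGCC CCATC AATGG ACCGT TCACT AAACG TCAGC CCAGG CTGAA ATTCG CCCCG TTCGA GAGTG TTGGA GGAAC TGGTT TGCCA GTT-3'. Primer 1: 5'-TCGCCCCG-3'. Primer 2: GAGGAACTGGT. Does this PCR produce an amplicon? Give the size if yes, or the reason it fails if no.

Primer 1 (TCGCCCCG) matches the top strand at positions 53–60 (3' end points downstream).
Primer 2 (GAGGAACTGGT) also matches the top strand directly, at positions 74–84 — its reverse complement ACCAGTTCCTC is not present.
Both primers anneal to the bottom strand with 3' ends pointing the same way, so neither can prime synthesis back toward the other.

No product — both primers anneal to the same strand and extend in the same direction.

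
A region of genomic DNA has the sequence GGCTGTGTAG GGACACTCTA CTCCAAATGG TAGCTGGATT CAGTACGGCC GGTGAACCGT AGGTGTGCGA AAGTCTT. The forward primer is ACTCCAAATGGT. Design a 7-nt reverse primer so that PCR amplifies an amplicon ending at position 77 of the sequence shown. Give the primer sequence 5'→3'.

5'-AAGACTT-3'

The forward primer binds at positions 20–31; the product's 3' end on the top strand is position 77.
The reverse primer anneals to the top strand over positions 71–77, i.e. to AAGTCTT.
Its sequence written 5'→3' is the reverse complement: AAGACTT.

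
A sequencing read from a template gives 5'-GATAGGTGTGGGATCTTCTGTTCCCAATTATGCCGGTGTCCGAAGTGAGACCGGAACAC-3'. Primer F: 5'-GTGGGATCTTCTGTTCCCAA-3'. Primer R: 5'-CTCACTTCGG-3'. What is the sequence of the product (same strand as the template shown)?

The forward primer matches the template at positions 8–27.
The reverse primer's reverse complement is CCGAAGTGAG, which matches the template at positions 40–49.
The product is the template from position 8 through 49 (42 bp).

5'-GTGGGATCTTCTGTTCCCAATTATGCCGGTGTCCGAAGTGAG-3'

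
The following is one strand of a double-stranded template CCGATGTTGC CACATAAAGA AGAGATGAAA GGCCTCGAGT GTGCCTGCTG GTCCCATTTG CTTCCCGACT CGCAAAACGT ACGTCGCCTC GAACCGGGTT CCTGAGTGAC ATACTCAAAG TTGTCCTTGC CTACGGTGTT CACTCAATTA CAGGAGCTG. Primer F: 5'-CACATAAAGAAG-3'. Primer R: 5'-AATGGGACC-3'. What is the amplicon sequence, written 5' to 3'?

5'-CACATAAAGAAGAGATGAAAGGCCTCGAGTGTGCCTGCTGGTCCCATT-3'

Forward primer CACATAAAGAAG is found on the top strand at positions 11–22.
The reverse primer's reverse complement is GGTCCCATT, which matches the template at positions 50–58.
The product is the template from position 11 through 58 (48 bp).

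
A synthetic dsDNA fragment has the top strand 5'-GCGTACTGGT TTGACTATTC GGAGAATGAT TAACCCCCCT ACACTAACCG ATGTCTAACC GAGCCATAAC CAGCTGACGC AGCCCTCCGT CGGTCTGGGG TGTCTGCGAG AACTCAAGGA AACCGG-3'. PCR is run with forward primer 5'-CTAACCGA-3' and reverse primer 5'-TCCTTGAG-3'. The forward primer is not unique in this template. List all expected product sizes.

The forward primer CTAACCGA matches the top strand at positions 44–51, 55–62.
The reverse primer's reverse complement is CTCAAGGA, matching at positions 113–120.
Each forward site pairs with the reverse site to give a product ending at position 120: sizes 77, 66 bp.

77 bp, 66 bp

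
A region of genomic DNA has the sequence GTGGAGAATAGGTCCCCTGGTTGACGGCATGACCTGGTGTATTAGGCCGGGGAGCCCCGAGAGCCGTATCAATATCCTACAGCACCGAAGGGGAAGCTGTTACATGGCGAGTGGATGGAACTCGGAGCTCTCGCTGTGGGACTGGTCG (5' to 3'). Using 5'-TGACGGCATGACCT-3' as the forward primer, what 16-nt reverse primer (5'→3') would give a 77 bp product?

5'-AGCTTCCCCTTCGGTG-3'

The forward primer binds at positions 22–35, so a 77 bp product ends at position 22 + 77 − 1 = 98.
The reverse primer anneals to the top strand over positions 83–98, i.e. to CACCGAAGGGGAAGCT.
Its sequence written 5'→3' is the reverse complement: AGCTTCCCCTTCGGTG.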